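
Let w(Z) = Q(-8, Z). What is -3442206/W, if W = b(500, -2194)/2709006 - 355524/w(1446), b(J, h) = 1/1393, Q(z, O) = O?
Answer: 3130509191056319268/223603582042691 ≈ 14000.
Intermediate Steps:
w(Z) = Z
b(J, h) = 1/1393
W = -223603582042691/909448531278 (W = (1/1393)/2709006 - 355524/1446 = (1/1393)*(1/2709006) - 355524*1/1446 = 1/3773645358 - 59254/241 = -223603582042691/909448531278 ≈ -245.87)
-3442206/W = -3442206/(-223603582042691/909448531278) = -3442206*(-909448531278/223603582042691) = 3130509191056319268/223603582042691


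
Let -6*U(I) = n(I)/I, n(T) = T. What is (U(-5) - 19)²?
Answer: 13225/36 ≈ 367.36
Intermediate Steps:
U(I) = -⅙ (U(I) = -I/(6*I) = -⅙*1 = -⅙)
(U(-5) - 19)² = (-⅙ - 19)² = (-115/6)² = 13225/36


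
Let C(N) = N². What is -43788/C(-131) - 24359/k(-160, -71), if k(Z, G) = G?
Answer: 414915851/1218431 ≈ 340.53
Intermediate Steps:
-43788/C(-131) - 24359/k(-160, -71) = -43788/((-131)²) - 24359/(-71) = -43788/17161 - 24359*(-1/71) = -43788*1/17161 + 24359/71 = -43788/17161 + 24359/71 = 414915851/1218431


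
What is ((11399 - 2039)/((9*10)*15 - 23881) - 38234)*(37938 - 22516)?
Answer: -13285430167108/22531 ≈ -5.8965e+8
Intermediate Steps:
((11399 - 2039)/((9*10)*15 - 23881) - 38234)*(37938 - 22516) = (9360/(90*15 - 23881) - 38234)*15422 = (9360/(1350 - 23881) - 38234)*15422 = (9360/(-22531) - 38234)*15422 = (9360*(-1/22531) - 38234)*15422 = (-9360/22531 - 38234)*15422 = -861459614/22531*15422 = -13285430167108/22531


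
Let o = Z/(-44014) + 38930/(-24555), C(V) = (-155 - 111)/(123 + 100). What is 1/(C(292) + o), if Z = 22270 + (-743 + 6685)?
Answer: -24101032071/82406814446 ≈ -0.29246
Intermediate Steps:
Z = 28212 (Z = 22270 + 5942 = 28212)
C(V) = -266/223
o = -240621068/108076377 (o = 28212/(-44014) + 38930/(-24555) = 28212*(-1/44014) + 38930*(-1/24555) = -14106/22007 - 7786/4911 = -240621068/108076377 ≈ -2.2264)
1/(C(292) + o) = 1/(-266/223 - 240621068/108076377) = 1/(-82406814446/24101032071) = -24101032071/82406814446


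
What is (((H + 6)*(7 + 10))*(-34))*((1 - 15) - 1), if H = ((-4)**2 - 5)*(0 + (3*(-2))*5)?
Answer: -2809080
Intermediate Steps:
H = -330 (H = (16 - 5)*(0 - 6*5) = 11*(0 - 30) = 11*(-30) = -330)
(((H + 6)*(7 + 10))*(-34))*((1 - 15) - 1) = (((-330 + 6)*(7 + 10))*(-34))*((1 - 15) - 1) = (-324*17*(-34))*(-14 - 1) = -5508*(-34)*(-15) = 187272*(-15) = -2809080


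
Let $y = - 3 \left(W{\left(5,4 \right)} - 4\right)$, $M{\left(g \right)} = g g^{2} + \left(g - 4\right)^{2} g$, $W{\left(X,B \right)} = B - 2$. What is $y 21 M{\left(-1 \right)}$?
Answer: $-3276$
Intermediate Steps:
$W{\left(X,B \right)} = -2 + B$
$M{\left(g \right)} = g^{3} + g \left(-4 + g\right)^{2}$ ($M{\left(g \right)} = g^{3} + \left(-4 + g\right)^{2} g = g^{3} + g \left(-4 + g\right)^{2}$)
$y = 6$ ($y = - 3 \left(\left(-2 + 4\right) - 4\right) = - 3 \left(2 - 4\right) = \left(-3\right) \left(-2\right) = 6$)
$y 21 M{\left(-1 \right)} = 6 \cdot 21 \left(- (\left(-1\right)^{2} + \left(-4 - 1\right)^{2})\right) = 126 \left(- (1 + \left(-5\right)^{2})\right) = 126 \left(- (1 + 25)\right) = 126 \left(\left(-1\right) 26\right) = 126 \left(-26\right) = -3276$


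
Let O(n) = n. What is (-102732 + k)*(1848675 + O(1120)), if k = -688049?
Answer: -1462782739895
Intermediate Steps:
(-102732 + k)*(1848675 + O(1120)) = (-102732 - 688049)*(1848675 + 1120) = -790781*1849795 = -1462782739895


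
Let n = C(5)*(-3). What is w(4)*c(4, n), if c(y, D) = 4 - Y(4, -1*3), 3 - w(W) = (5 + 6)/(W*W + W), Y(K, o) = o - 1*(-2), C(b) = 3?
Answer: 49/4 ≈ 12.250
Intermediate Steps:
Y(K, o) = 2 + o (Y(K, o) = o + 2 = 2 + o)
w(W) = 3 - 11/(W + W**2) (w(W) = 3 - (5 + 6)/(W*W + W) = 3 - 11/(W**2 + W) = 3 - 11/(W + W**2))
n = -9 (n = 3*(-3) = -9)
c(y, D) = 5 (c(y, D) = 4 - (2 - 1*3) = 4 - (2 - 3) = 4 - 1*(-1) = 4 + 1 = 5)
w(4)*c(4, n) = ((-11 + 3*4 + 3*4**2)/(4*(1 + 4)))*5 = ((1/4)*(-11 + 12 + 3*16)/5)*5 = ((1/4)*(1/5)*(-11 + 12 + 48))*5 = ((1/4)*(1/5)*49)*5 = (49/20)*5 = 49/4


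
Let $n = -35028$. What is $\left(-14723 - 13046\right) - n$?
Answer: $7259$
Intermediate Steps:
$\left(-14723 - 13046\right) - n = \left(-14723 - 13046\right) - -35028 = \left(-14723 - 13046\right) + 35028 = -27769 + 35028 = 7259$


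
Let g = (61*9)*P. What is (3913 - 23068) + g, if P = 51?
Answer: 8844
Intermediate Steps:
g = 27999 (g = (61*9)*51 = 549*51 = 27999)
(3913 - 23068) + g = (3913 - 23068) + 27999 = -19155 + 27999 = 8844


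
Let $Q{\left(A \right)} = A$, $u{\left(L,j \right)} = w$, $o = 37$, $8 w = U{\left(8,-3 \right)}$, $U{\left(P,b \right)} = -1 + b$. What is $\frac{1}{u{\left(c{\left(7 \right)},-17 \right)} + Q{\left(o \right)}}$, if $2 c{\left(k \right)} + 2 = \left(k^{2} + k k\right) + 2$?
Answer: $\frac{2}{73} \approx 0.027397$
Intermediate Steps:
$w = - \frac{1}{2}$ ($w = \frac{-1 - 3}{8} = \frac{1}{8} \left(-4\right) = - \frac{1}{2} \approx -0.5$)
$c{\left(k \right)} = k^{2}$ ($c{\left(k \right)} = -1 + \frac{\left(k^{2} + k k\right) + 2}{2} = -1 + \frac{\left(k^{2} + k^{2}\right) + 2}{2} = -1 + \frac{2 k^{2} + 2}{2} = -1 + \frac{2 + 2 k^{2}}{2} = -1 + \left(1 + k^{2}\right) = k^{2}$)
$u{\left(L,j \right)} = - \frac{1}{2}$
$\frac{1}{u{\left(c{\left(7 \right)},-17 \right)} + Q{\left(o \right)}} = \frac{1}{- \frac{1}{2} + 37} = \frac{1}{\frac{73}{2}} = \frac{2}{73}$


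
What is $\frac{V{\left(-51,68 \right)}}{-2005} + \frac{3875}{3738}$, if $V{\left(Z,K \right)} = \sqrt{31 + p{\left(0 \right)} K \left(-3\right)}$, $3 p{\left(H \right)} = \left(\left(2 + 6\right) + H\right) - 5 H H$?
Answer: $\frac{3875}{3738} - \frac{\sqrt{31}}{2005} \approx 1.0339$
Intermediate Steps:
$p{\left(H \right)} = - \frac{5 H^{2} \left(8 + H\right)}{3}$ ($p{\left(H \right)} = \frac{\left(\left(2 + 6\right) + H\right) - 5 H H}{3} = \frac{\left(8 + H\right) \left(- 5 H^{2}\right)}{3} = \frac{\left(-5\right) H^{2} \left(8 + H\right)}{3} = - \frac{5 H^{2} \left(8 + H\right)}{3}$)
$V{\left(Z,K \right)} = \sqrt{31}$ ($V{\left(Z,K \right)} = \sqrt{31 + \frac{5 \cdot 0^{2} \left(-8 - 0\right)}{3} K \left(-3\right)} = \sqrt{31 + \frac{5}{3} \cdot 0 \left(-8 + 0\right) K \left(-3\right)} = \sqrt{31 + \frac{5}{3} \cdot 0 \left(-8\right) K \left(-3\right)} = \sqrt{31 + 0 K \left(-3\right)} = \sqrt{31 + 0 \left(-3\right)} = \sqrt{31 + 0} = \sqrt{31}$)
$\frac{V{\left(-51,68 \right)}}{-2005} + \frac{3875}{3738} = \frac{\sqrt{31}}{-2005} + \frac{3875}{3738} = \sqrt{31} \left(- \frac{1}{2005}\right) + 3875 \cdot \frac{1}{3738} = - \frac{\sqrt{31}}{2005} + \frac{3875}{3738} = \frac{3875}{3738} - \frac{\sqrt{31}}{2005}$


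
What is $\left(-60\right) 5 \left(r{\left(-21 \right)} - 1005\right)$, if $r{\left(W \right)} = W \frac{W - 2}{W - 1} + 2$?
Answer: $\frac{3382350}{11} \approx 3.0749 \cdot 10^{5}$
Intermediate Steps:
$r{\left(W \right)} = 2 + \frac{W \left(-2 + W\right)}{-1 + W}$ ($r{\left(W \right)} = W \frac{-2 + W}{-1 + W} + 2 = \frac{W \left(-2 + W\right)}{-1 + W} + 2 = 2 + \frac{W \left(-2 + W\right)}{-1 + W}$)
$\left(-60\right) 5 \left(r{\left(-21 \right)} - 1005\right) = \left(-60\right) 5 \left(\frac{-2 + \left(-21\right)^{2}}{-1 - 21} - 1005\right) = - 300 \left(\frac{-2 + 441}{-22} - 1005\right) = - 300 \left(\left(- \frac{1}{22}\right) 439 - 1005\right) = - 300 \left(- \frac{439}{22} - 1005\right) = \left(-300\right) \left(- \frac{22549}{22}\right) = \frac{3382350}{11}$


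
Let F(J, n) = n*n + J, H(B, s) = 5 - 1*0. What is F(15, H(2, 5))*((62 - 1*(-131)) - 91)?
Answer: 4080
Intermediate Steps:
H(B, s) = 5 (H(B, s) = 5 + 0 = 5)
F(J, n) = J + n² (F(J, n) = n² + J = J + n²)
F(15, H(2, 5))*((62 - 1*(-131)) - 91) = (15 + 5²)*((62 - 1*(-131)) - 91) = (15 + 25)*((62 + 131) - 91) = 40*(193 - 91) = 40*102 = 4080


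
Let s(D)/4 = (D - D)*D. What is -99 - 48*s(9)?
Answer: -99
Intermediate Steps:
s(D) = 0 (s(D) = 4*((D - D)*D) = 4*(0*D) = 4*0 = 0)
-99 - 48*s(9) = -99 - 48*0 = -99 + 0 = -99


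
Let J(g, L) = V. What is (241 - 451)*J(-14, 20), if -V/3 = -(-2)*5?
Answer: 6300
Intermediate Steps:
V = -30 (V = -(-3)*(-2*5) = -(-3)*(-10) = -3*10 = -30)
J(g, L) = -30
(241 - 451)*J(-14, 20) = (241 - 451)*(-30) = -210*(-30) = 6300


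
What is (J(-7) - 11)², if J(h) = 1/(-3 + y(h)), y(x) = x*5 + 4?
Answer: 140625/1156 ≈ 121.65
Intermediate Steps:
y(x) = 4 + 5*x (y(x) = 5*x + 4 = 4 + 5*x)
J(h) = 1/(1 + 5*h) (J(h) = 1/(-3 + (4 + 5*h)) = 1/(1 + 5*h))
(J(-7) - 11)² = (1/(1 + 5*(-7)) - 11)² = (1/(1 - 35) - 11)² = (1/(-34) - 11)² = (-1/34 - 11)² = (-375/34)² = 140625/1156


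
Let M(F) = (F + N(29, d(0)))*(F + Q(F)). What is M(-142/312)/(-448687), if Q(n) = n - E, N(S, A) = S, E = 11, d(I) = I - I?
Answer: 4136837/5459623416 ≈ 0.00075771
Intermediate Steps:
d(I) = 0
Q(n) = -11 + n (Q(n) = n - 1*11 = n - 11 = -11 + n)
M(F) = (-11 + 2*F)*(29 + F) (M(F) = (F + 29)*(F + (-11 + F)) = (29 + F)*(-11 + 2*F) = (-11 + 2*F)*(29 + F))
M(-142/312)/(-448687) = (-319 + 2*(-142/312)² + 47*(-142/312))/(-448687) = (-319 + 2*(-142*1/312)² + 47*(-142*1/312))*(-1/448687) = (-319 + 2*(-71/156)² + 47*(-71/156))*(-1/448687) = (-319 + 2*(5041/24336) - 3337/156)*(-1/448687) = (-319 + 5041/12168 - 3337/156)*(-1/448687) = -4136837/12168*(-1/448687) = 4136837/5459623416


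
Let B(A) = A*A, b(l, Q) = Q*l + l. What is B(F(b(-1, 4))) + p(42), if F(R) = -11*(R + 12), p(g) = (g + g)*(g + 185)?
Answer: 24997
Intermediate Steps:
b(l, Q) = l + Q*l
p(g) = 2*g*(185 + g) (p(g) = (2*g)*(185 + g) = 2*g*(185 + g))
F(R) = -132 - 11*R (F(R) = -11*(12 + R) = -132 - 11*R)
B(A) = A**2
B(F(b(-1, 4))) + p(42) = (-132 - (-11)*(1 + 4))**2 + 2*42*(185 + 42) = (-132 - (-11)*5)**2 + 2*42*227 = (-132 - 11*(-5))**2 + 19068 = (-132 + 55)**2 + 19068 = (-77)**2 + 19068 = 5929 + 19068 = 24997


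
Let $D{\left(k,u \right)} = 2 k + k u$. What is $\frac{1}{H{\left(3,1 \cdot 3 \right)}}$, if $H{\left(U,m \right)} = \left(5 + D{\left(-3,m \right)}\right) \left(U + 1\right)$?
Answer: $- \frac{1}{40} \approx -0.025$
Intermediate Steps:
$H{\left(U,m \right)} = \left(1 + U\right) \left(-1 - 3 m\right)$ ($H{\left(U,m \right)} = \left(5 - 3 \left(2 + m\right)\right) \left(U + 1\right) = \left(5 - \left(6 + 3 m\right)\right) \left(1 + U\right) = \left(-1 - 3 m\right) \left(1 + U\right) = \left(1 + U\right) \left(-1 - 3 m\right)$)
$\frac{1}{H{\left(3,1 \cdot 3 \right)}} = \frac{1}{-1 - 3 - 3 \cdot 1 \cdot 3 - 9 \cdot 1 \cdot 3} = \frac{1}{-1 - 3 - 9 - 9 \cdot 3} = \frac{1}{-1 - 3 - 9 - 27} = \frac{1}{-40} = - \frac{1}{40}$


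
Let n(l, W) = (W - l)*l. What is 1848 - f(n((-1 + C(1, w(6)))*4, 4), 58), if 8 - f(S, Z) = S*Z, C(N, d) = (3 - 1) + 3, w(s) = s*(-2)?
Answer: -9296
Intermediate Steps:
w(s) = -2*s
C(N, d) = 5 (C(N, d) = 2 + 3 = 5)
n(l, W) = l*(W - l)
f(S, Z) = 8 - S*Z
1848 - f(n((-1 + C(1, w(6)))*4, 4), 58) = 1848 - (8 - 1*((-1 + 5)*4)*(4 - (-1 + 5)*4)*58) = 1848 - (8 - 1*(4*4)*(4 - 4*4)*58) = 1848 - (8 - 1*16*(4 - 1*16)*58) = 1848 - (8 - 1*16*(4 - 16)*58) = 1848 - (8 - 1*16*(-12)*58) = 1848 - (8 - 1*(-192)*58) = 1848 - (8 + 11136) = 1848 - 1*11144 = 1848 - 11144 = -9296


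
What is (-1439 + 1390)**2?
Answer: 2401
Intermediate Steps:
(-1439 + 1390)**2 = (-49)**2 = 2401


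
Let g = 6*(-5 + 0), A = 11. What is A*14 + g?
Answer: 124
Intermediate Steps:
g = -30 (g = 6*(-5) = -30)
A*14 + g = 11*14 - 30 = 154 - 30 = 124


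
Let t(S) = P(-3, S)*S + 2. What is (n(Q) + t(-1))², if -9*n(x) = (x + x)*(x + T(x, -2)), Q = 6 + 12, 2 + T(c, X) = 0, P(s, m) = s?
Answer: 3481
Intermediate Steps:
T(c, X) = -2 (T(c, X) = -2 + 0 = -2)
Q = 18
t(S) = 2 - 3*S (t(S) = -3*S + 2 = 2 - 3*S)
n(x) = -2*x*(-2 + x)/9 (n(x) = -(x + x)*(x - 2)/9 = -2*x*(-2 + x)/9)
(n(Q) + t(-1))² = ((2/9)*18*(2 - 1*18) + (2 - 3*(-1)))² = ((2/9)*18*(2 - 18) + (2 + 3))² = ((2/9)*18*(-16) + 5)² = (-64 + 5)² = (-59)² = 3481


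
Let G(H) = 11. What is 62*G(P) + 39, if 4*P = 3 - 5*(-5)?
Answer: 721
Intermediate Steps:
P = 7 (P = (3 - 5*(-5))/4 = (3 + 25)/4 = (1/4)*28 = 7)
62*G(P) + 39 = 62*11 + 39 = 682 + 39 = 721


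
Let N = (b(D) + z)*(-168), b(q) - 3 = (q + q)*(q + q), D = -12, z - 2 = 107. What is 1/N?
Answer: -1/115584 ≈ -8.6517e-6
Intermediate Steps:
z = 109 (z = 2 + 107 = 109)
b(q) = 3 + 4*q² (b(q) = 3 + (q + q)*(q + q) = 3 + (2*q)*(2*q) = 3 + 4*q²)
N = -115584 (N = ((3 + 4*(-12)²) + 109)*(-168) = ((3 + 4*144) + 109)*(-168) = ((3 + 576) + 109)*(-168) = (579 + 109)*(-168) = 688*(-168) = -115584)
1/N = 1/(-115584) = -1/115584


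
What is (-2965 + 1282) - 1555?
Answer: -3238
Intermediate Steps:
(-2965 + 1282) - 1555 = -1683 - 1555 = -3238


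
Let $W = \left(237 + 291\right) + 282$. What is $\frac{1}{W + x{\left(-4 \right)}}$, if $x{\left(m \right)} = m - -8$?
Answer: $\frac{1}{814} \approx 0.0012285$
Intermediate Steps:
$x{\left(m \right)} = 8 + m$ ($x{\left(m \right)} = m + 8 = 8 + m$)
$W = 810$ ($W = 528 + 282 = 810$)
$\frac{1}{W + x{\left(-4 \right)}} = \frac{1}{810 + \left(8 - 4\right)} = \frac{1}{810 + 4} = \frac{1}{814}$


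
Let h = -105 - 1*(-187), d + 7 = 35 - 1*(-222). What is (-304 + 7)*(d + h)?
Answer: -98604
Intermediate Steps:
d = 250 (d = -7 + (35 - 1*(-222)) = -7 + (35 + 222) = -7 + 257 = 250)
h = 82 (h = -105 + 187 = 82)
(-304 + 7)*(d + h) = (-304 + 7)*(250 + 82) = -297*332 = -98604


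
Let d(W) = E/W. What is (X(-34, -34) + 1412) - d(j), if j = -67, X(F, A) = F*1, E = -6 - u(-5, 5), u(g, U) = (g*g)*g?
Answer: 92445/67 ≈ 1379.8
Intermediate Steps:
u(g, U) = g³ (u(g, U) = g²*g = g³)
E = 119 (E = -6 - 1*(-5)³ = -6 - 1*(-125) = -6 + 125 = 119)
X(F, A) = F
d(W) = 119/W
(X(-34, -34) + 1412) - d(j) = (-34 + 1412) - 119/(-67) = 1378 - 119*(-1)/67 = 1378 - 1*(-119/67) = 1378 + 119/67 = 92445/67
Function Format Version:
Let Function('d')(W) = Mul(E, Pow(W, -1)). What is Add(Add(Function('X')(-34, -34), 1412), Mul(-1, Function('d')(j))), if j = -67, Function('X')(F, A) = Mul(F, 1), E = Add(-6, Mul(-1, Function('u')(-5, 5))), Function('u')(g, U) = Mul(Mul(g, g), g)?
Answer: Rational(92445, 67) ≈ 1379.8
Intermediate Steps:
Function('u')(g, U) = Pow(g, 3) (Function('u')(g, U) = Mul(Pow(g, 2), g) = Pow(g, 3))
E = 119 (E = Add(-6, Mul(-1, Pow(-5, 3))) = Add(-6, Mul(-1, -125)) = Add(-6, 125) = 119)
Function('X')(F, A) = F
Function('d')(W) = Mul(119, Pow(W, -1))
Add(Add(Function('X')(-34, -34), 1412), Mul(-1, Function('d')(j))) = Add(Add(-34, 1412), Mul(-1, Mul(119, Pow(-67, -1)))) = Add(1378, Mul(-1, Mul(119, Rational(-1, 67)))) = Add(1378, Mul(-1, Rational(-119, 67))) = Add(1378, Rational(119, 67)) = Rational(92445, 67)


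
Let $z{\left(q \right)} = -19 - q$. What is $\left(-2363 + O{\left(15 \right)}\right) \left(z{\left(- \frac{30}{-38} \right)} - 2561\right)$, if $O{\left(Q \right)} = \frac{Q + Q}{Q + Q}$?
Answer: $\frac{115820670}{19} \approx 6.0958 \cdot 10^{6}$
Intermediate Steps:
$O{\left(Q \right)} = 1$ ($O{\left(Q \right)} = \frac{2 Q}{2 Q} = 2 Q \frac{1}{2 Q} = 1$)
$\left(-2363 + O{\left(15 \right)}\right) \left(z{\left(- \frac{30}{-38} \right)} - 2561\right) = \left(-2363 + 1\right) \left(\left(-19 - - \frac{30}{-38}\right) - 2561\right) = - 2362 \left(\left(-19 - \left(-30\right) \left(- \frac{1}{38}\right)\right) - 2561\right) = - 2362 \left(\left(-19 - \frac{15}{19}\right) - 2561\right) = - 2362 \left(- \frac{376}{19} - 2561\right) = \left(-2362\right) \left(- \frac{49035}{19}\right) = \frac{115820670}{19}$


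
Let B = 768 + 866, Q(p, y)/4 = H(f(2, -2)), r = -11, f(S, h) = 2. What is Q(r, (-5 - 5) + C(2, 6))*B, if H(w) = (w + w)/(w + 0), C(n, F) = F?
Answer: 13072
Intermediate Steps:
H(w) = 2 (H(w) = (2*w)/w = 2)
Q(p, y) = 8 (Q(p, y) = 4*2 = 8)
B = 1634
Q(r, (-5 - 5) + C(2, 6))*B = 8*1634 = 13072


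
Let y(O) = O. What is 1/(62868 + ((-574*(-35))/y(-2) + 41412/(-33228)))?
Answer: 2769/146263436 ≈ 1.8932e-5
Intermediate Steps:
1/(62868 + ((-574*(-35))/y(-2) + 41412/(-33228))) = 1/(62868 + (-574*(-35)/(-2) + 41412/(-33228))) = 1/(62868 + (20090*(-½) + 41412*(-1/33228))) = 1/(62868 + (-10045 - 3451/2769)) = 1/(62868 - 27818056/2769) = 1/(146263436/2769) = 2769/146263436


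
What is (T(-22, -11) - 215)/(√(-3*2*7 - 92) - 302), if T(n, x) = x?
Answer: 34126/45669 + 113*I*√134/45669 ≈ 0.74725 + 0.028642*I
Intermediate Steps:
(T(-22, -11) - 215)/(√(-3*2*7 - 92) - 302) = (-11 - 215)/(√(-3*2*7 - 92) - 302) = -226/(√(-6*7 - 92) - 302) = -226/(√(-42 - 92) - 302) = -226/(√(-134) - 302) = -226/(I*√134 - 302) = -226/(-302 + I*√134)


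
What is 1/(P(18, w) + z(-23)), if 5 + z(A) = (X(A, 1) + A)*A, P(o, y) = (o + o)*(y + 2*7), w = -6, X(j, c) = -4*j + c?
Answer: -1/1327 ≈ -0.00075358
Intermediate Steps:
X(j, c) = c - 4*j
P(o, y) = 2*o*(14 + y) (P(o, y) = (2*o)*(y + 14) = (2*o)*(14 + y) = 2*o*(14 + y))
z(A) = -5 + A*(1 - 3*A) (z(A) = -5 + ((1 - 4*A) + A)*A = -5 + (1 - 3*A)*A = -5 + A*(1 - 3*A))
1/(P(18, w) + z(-23)) = 1/(2*18*(14 - 6) + (-5 - 23 - 3*(-23)²)) = 1/(2*18*8 + (-5 - 23 - 3*529)) = 1/(288 + (-5 - 23 - 1587)) = 1/(288 - 1615) = 1/(-1327) = -1/1327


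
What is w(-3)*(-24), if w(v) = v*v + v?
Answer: -144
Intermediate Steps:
w(v) = v + v² (w(v) = v² + v = v + v²)
w(-3)*(-24) = -3*(1 - 3)*(-24) = -3*(-2)*(-24) = 6*(-24) = -144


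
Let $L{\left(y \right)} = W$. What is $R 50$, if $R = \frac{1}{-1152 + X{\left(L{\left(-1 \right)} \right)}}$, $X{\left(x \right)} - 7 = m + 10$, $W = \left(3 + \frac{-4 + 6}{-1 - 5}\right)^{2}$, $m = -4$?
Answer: $- \frac{50}{1139} \approx -0.043898$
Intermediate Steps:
$W = \frac{64}{9}$ ($W = \left(3 + \frac{2}{-6}\right)^{2} = \left(3 + 2 \left(- \frac{1}{6}\right)\right)^{2} = \left(3 - \frac{1}{3}\right)^{2} = \left(\frac{8}{3}\right)^{2} = \frac{64}{9} \approx 7.1111$)
$L{\left(y \right)} = \frac{64}{9}$
$X{\left(x \right)} = 13$ ($X{\left(x \right)} = 7 + \left(-4 + 10\right) = 7 + 6 = 13$)
$R = - \frac{1}{1139}$ ($R = \frac{1}{-1152 + 13} = \frac{1}{-1139} = - \frac{1}{1139} \approx -0.00087796$)
$R 50 = \left(- \frac{1}{1139}\right) 50 = - \frac{50}{1139}$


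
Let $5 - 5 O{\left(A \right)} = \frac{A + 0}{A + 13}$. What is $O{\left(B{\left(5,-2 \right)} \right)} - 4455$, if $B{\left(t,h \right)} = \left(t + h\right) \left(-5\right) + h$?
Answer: $- \frac{89097}{20} \approx -4454.9$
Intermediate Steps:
$B{\left(t,h \right)} = - 5 t - 4 h$ ($B{\left(t,h \right)} = \left(h + t\right) \left(-5\right) + h = \left(- 5 h - 5 t\right) + h = - 5 t - 4 h$)
$O{\left(A \right)} = 1 - \frac{A}{5 \left(13 + A\right)}$ ($O{\left(A \right)} = 1 - \frac{\left(A + 0\right) \frac{1}{A + 13}}{5} = 1 - \frac{A \frac{1}{13 + A}}{5} = 1 - \frac{A}{5 \left(13 + A\right)}$)
$O{\left(B{\left(5,-2 \right)} \right)} - 4455 = \frac{65 + 4 \left(\left(-5\right) 5 - -8\right)}{5 \left(13 - 17\right)} - 4455 = \frac{65 + 4 \left(-25 + 8\right)}{5 \left(13 + \left(-25 + 8\right)\right)} - 4455 = \frac{65 + 4 \left(-17\right)}{5 \left(13 - 17\right)} - 4455 = \frac{65 - 68}{5 \left(-4\right)} - 4455 = \frac{1}{5} \left(- \frac{1}{4}\right) \left(-3\right) - 4455 = \frac{3}{20} - 4455 = - \frac{89097}{20}$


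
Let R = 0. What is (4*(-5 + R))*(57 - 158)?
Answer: 2020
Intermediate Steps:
(4*(-5 + R))*(57 - 158) = (4*(-5 + 0))*(57 - 158) = (4*(-5))*(-101) = -20*(-101) = 2020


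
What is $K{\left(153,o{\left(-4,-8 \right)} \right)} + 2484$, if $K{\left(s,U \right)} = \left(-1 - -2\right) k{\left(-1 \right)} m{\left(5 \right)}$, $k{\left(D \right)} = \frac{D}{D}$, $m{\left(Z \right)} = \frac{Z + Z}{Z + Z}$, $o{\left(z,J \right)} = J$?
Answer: $2485$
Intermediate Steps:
$m{\left(Z \right)} = 1$ ($m{\left(Z \right)} = \frac{2 Z}{2 Z} = 2 Z \frac{1}{2 Z} = 1$)
$k{\left(D \right)} = 1$
$K{\left(s,U \right)} = 1$ ($K{\left(s,U \right)} = \left(-1 - -2\right) 1 \cdot 1 = \left(-1 + 2\right) 1 \cdot 1 = 1 \cdot 1 \cdot 1 = 1 \cdot 1 = 1$)
$K{\left(153,o{\left(-4,-8 \right)} \right)} + 2484 = 1 + 2484 = 2485$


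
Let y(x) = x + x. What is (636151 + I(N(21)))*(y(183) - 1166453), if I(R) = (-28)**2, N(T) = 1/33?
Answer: -742721623345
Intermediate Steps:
y(x) = 2*x
N(T) = 1/33
I(R) = 784
(636151 + I(N(21)))*(y(183) - 1166453) = (636151 + 784)*(2*183 - 1166453) = 636935*(366 - 1166453) = 636935*(-1166087) = -742721623345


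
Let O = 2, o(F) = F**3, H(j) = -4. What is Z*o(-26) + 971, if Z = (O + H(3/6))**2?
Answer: -69333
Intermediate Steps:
Z = 4 (Z = (2 - 4)**2 = (-2)**2 = 4)
Z*o(-26) + 971 = 4*(-26)**3 + 971 = 4*(-17576) + 971 = -70304 + 971 = -69333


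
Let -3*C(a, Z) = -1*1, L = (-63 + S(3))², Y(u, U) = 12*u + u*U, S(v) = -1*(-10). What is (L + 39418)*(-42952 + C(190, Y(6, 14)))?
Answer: -5441160085/3 ≈ -1.8137e+9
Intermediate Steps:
S(v) = 10
Y(u, U) = 12*u + U*u
L = 2809 (L = (-63 + 10)² = (-53)² = 2809)
C(a, Z) = ⅓ (C(a, Z) = -(-1)/3 = -⅓*(-1) = ⅓)
(L + 39418)*(-42952 + C(190, Y(6, 14))) = (2809 + 39418)*(-42952 + ⅓) = 42227*(-128855/3) = -5441160085/3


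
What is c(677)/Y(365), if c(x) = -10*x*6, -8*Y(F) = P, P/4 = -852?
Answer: -6770/71 ≈ -95.352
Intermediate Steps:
P = -3408 (P = 4*(-852) = -3408)
Y(F) = 426 (Y(F) = -1/8*(-3408) = 426)
c(x) = -60*x
c(677)/Y(365) = -60*677/426 = -40620*1/426 = -6770/71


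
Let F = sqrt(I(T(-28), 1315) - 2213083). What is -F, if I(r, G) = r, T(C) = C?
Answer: -I*sqrt(2213111) ≈ -1487.7*I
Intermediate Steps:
F = I*sqrt(2213111) (F = sqrt(-28 - 2213083) = sqrt(-2213111) = I*sqrt(2213111) ≈ 1487.7*I)
-F = -I*sqrt(2213111)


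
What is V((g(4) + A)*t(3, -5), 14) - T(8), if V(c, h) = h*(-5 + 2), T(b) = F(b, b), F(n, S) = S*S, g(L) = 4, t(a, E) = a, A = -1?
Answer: -106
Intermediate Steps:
F(n, S) = S²
T(b) = b²
V(c, h) = -3*h (V(c, h) = h*(-3) = -3*h)
V((g(4) + A)*t(3, -5), 14) - T(8) = -3*14 - 1*8² = -42 - 1*64 = -42 - 64 = -106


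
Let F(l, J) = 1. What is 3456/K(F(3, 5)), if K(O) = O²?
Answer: 3456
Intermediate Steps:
3456/K(F(3, 5)) = 3456/(1²) = 3456/1 = 3456*1 = 3456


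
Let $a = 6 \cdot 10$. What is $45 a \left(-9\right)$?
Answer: $-24300$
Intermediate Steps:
$a = 60$
$45 a \left(-9\right) = 45 \cdot 60 \left(-9\right) = 2700 \left(-9\right) = -24300$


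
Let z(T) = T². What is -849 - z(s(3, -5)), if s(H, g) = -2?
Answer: -853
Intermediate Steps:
-849 - z(s(3, -5)) = -849 - 1*(-2)² = -849 - 1*4 = -849 - 4 = -853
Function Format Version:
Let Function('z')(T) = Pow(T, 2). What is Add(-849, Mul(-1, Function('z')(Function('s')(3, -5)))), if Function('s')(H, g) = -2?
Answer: -853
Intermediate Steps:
Add(-849, Mul(-1, Function('z')(Function('s')(3, -5)))) = Add(-849, Mul(-1, Pow(-2, 2))) = Add(-849, Mul(-1, 4)) = Add(-849, -4) = -853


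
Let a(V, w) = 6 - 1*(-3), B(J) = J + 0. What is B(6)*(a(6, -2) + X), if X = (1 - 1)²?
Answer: 54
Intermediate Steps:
B(J) = J
X = 0 (X = 0² = 0)
a(V, w) = 9 (a(V, w) = 6 + 3 = 9)
B(6)*(a(6, -2) + X) = 6*(9 + 0) = 6*9 = 54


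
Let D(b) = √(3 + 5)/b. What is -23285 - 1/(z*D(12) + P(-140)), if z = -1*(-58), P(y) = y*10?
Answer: -205354111015/8819159 + 87*√2/17638318 ≈ -23285.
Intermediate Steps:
P(y) = 10*y
z = 58
D(b) = 2*√2/b (D(b) = √8/b = (2*√2)/b = 2*√2/b)
-23285 - 1/(z*D(12) + P(-140)) = -23285 - 1/(58*(2*√2/12) + 10*(-140)) = -23285 - 1/(58*(2*√2*(1/12)) - 1400) = -23285 - 1/(58*(√2/6) - 1400) = -23285 - 1/(29*√2/3 - 1400) = -23285 - 1/(-1400 + 29*√2/3)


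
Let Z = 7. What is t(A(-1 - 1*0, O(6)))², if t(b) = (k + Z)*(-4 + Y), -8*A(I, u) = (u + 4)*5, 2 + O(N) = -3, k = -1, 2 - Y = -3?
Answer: 36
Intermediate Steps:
Y = 5 (Y = 2 - 1*(-3) = 2 + 3 = 5)
O(N) = -5 (O(N) = -2 - 3 = -5)
A(I, u) = -5/2 - 5*u/8 (A(I, u) = -(u + 4)*5/8 = -(4 + u)*5/8 = -(20 + 5*u)/8 = -5/2 - 5*u/8)
t(b) = 6 (t(b) = (-1 + 7)*(-4 + 5) = 6*1 = 6)
t(A(-1 - 1*0, O(6)))² = 6² = 36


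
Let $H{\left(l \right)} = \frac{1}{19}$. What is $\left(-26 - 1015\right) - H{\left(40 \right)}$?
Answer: $- \frac{19780}{19} \approx -1041.1$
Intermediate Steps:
$H{\left(l \right)} = \frac{1}{19}$
$\left(-26 - 1015\right) - H{\left(40 \right)} = \left(-26 - 1015\right) - \frac{1}{19} = -1041 - \frac{1}{19} = - \frac{19780}{19}$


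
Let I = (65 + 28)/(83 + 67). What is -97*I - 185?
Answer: -12257/50 ≈ -245.14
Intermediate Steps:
I = 31/50 (I = 93/150 = 93*(1/150) = 31/50 ≈ 0.62000)
-97*I - 185 = -97*31/50 - 185 = -3007/50 - 185 = -12257/50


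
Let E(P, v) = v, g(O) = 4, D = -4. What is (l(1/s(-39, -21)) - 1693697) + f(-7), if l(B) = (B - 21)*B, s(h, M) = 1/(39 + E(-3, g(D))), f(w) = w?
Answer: -1692758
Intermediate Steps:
s(h, M) = 1/43 (s(h, M) = 1/(39 + 4) = 1/43)
l(B) = B*(-21 + B) (l(B) = (-21 + B)*B = B*(-21 + B))
(l(1/s(-39, -21)) - 1693697) + f(-7) = ((-21 + 1/(1/43))/(1/43) - 1693697) - 7 = (43*(-21 + 43) - 1693697) - 7 = (43*22 - 1693697) - 7 = (946 - 1693697) - 7 = -1692751 - 7 = -1692758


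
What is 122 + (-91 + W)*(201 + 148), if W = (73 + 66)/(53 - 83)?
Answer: -997621/30 ≈ -33254.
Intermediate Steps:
W = -139/30 (W = 139/(-30) = 139*(-1/30) = -139/30 ≈ -4.6333)
122 + (-91 + W)*(201 + 148) = 122 + (-91 - 139/30)*(201 + 148) = 122 - 2869/30*349 = 122 - 1001281/30 = -997621/30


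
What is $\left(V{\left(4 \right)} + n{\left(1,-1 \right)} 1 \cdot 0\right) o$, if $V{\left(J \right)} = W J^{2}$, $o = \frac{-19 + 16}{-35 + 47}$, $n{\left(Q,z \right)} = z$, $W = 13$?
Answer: $-52$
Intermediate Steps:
$o = - \frac{1}{4}$ ($o = - \frac{3}{12} = \left(-3\right) \frac{1}{12} = - \frac{1}{4} \approx -0.25$)
$V{\left(J \right)} = 13 J^{2}$
$\left(V{\left(4 \right)} + n{\left(1,-1 \right)} 1 \cdot 0\right) o = \left(13 \cdot 4^{2} + \left(-1\right) 1 \cdot 0\right) \left(- \frac{1}{4}\right) = \left(13 \cdot 16 - 0\right) \left(- \frac{1}{4}\right) = \left(208 + 0\right) \left(- \frac{1}{4}\right) = 208 \left(- \frac{1}{4}\right) = -52$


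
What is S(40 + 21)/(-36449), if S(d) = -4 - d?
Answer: 65/36449 ≈ 0.0017833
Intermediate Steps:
S(40 + 21)/(-36449) = (-4 - (40 + 21))/(-36449) = (-4 - 1*61)*(-1/36449) = (-4 - 61)*(-1/36449) = -65*(-1/36449) = 65/36449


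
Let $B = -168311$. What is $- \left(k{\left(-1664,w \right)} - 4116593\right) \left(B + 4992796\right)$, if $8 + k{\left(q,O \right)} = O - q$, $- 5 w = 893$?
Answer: $19853313485466$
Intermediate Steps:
$w = - \frac{893}{5}$ ($w = \left(- \frac{1}{5}\right) 893 = - \frac{893}{5} \approx -178.6$)
$k{\left(q,O \right)} = -8 + O - q$ ($k{\left(q,O \right)} = -8 + \left(O - q\right) = -8 + O - q$)
$- \left(k{\left(-1664,w \right)} - 4116593\right) \left(B + 4992796\right) = - \left(\left(-8 - \frac{893}{5} - -1664\right) - 4116593\right) \left(-168311 + 4992796\right) = - \left(\left(-8 - \frac{893}{5} + 1664\right) - 4116593\right) 4824485 = - \left(\frac{7387}{5} - 4116593\right) 4824485 = - \frac{\left(-20575578\right) 4824485}{5} = \left(-1\right) \left(-19853313485466\right) = 19853313485466$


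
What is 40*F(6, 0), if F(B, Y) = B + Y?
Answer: 240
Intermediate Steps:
40*F(6, 0) = 40*(6 + 0) = 40*6 = 240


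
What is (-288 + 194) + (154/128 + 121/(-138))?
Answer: -413663/4416 ≈ -93.674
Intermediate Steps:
(-288 + 194) + (154/128 + 121/(-138)) = -94 + (154*(1/128) + 121*(-1/138)) = -94 + (77/64 - 121/138) = -94 + 1441/4416 = -413663/4416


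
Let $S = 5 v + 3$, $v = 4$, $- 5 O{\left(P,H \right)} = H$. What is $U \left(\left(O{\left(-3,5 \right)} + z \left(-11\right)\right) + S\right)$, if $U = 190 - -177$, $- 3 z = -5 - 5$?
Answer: $- \frac{16148}{3} \approx -5382.7$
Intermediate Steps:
$O{\left(P,H \right)} = - \frac{H}{5}$
$z = \frac{10}{3}$ ($z = - \frac{-5 - 5}{3} = \left(- \frac{1}{3}\right) \left(-10\right) = \frac{10}{3} \approx 3.3333$)
$U = 367$ ($U = 190 + 177 = 367$)
$S = 23$ ($S = 5 \cdot 4 + 3 = 20 + 3 = 23$)
$U \left(\left(O{\left(-3,5 \right)} + z \left(-11\right)\right) + S\right) = 367 \left(\left(\left(- \frac{1}{5}\right) 5 + \frac{10}{3} \left(-11\right)\right) + 23\right) = 367 \left(\left(-1 - \frac{110}{3}\right) + 23\right) = 367 \left(- \frac{113}{3} + 23\right) = 367 \left(- \frac{44}{3}\right) = - \frac{16148}{3}$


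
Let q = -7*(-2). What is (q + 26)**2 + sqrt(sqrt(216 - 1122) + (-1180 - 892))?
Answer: 1600 + sqrt(-2072 + I*sqrt(906)) ≈ 1600.3 + 45.52*I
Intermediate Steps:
q = 14
(q + 26)**2 + sqrt(sqrt(216 - 1122) + (-1180 - 892)) = (14 + 26)**2 + sqrt(sqrt(216 - 1122) + (-1180 - 892)) = 40**2 + sqrt(sqrt(-906) - 2072) = 1600 + sqrt(I*sqrt(906) - 2072) = 1600 + sqrt(-2072 + I*sqrt(906))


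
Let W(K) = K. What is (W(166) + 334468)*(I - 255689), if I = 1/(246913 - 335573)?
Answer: -3792973781343897/44330 ≈ -8.5562e+10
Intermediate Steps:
I = -1/88660 (I = 1/(-88660) = -1/88660 ≈ -1.1279e-5)
(W(166) + 334468)*(I - 255689) = (166 + 334468)*(-1/88660 - 255689) = 334634*(-22669386741/88660) = -3792973781343897/44330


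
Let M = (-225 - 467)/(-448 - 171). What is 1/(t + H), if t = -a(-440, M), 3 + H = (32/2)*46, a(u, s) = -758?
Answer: 1/1491 ≈ 0.00067069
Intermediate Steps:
M = 692/619 (M = -692/(-619) = -692*(-1/619) = 692/619 ≈ 1.1179)
H = 733 (H = -3 + (32/2)*46 = -3 + (32*(½))*46 = -3 + 16*46 = -3 + 736 = 733)
t = 758 (t = -1*(-758) = 758)
1/(t + H) = 1/(758 + 733) = 1/1491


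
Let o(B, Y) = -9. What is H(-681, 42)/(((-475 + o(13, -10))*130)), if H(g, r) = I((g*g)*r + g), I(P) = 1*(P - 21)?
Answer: -88533/286 ≈ -309.56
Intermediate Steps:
I(P) = -21 + P (I(P) = 1*(-21 + P) = -21 + P)
H(g, r) = -21 + g + r*g**2 (H(g, r) = -21 + ((g*g)*r + g) = -21 + (g**2*r + g) = -21 + (r*g**2 + g) = -21 + (g + r*g**2) = -21 + g + r*g**2)
H(-681, 42)/(((-475 + o(13, -10))*130)) = (-21 - 681*(1 - 681*42))/(((-475 - 9)*130)) = (-21 - 681*(1 - 28602))/((-484*130)) = (-21 - 681*(-28601))/(-62920) = (-21 + 19477281)*(-1/62920) = 19477260*(-1/62920) = -88533/286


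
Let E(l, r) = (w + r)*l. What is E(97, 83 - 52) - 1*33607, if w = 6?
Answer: -30018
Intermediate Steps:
E(l, r) = l*(6 + r) (E(l, r) = (6 + r)*l = l*(6 + r))
E(97, 83 - 52) - 1*33607 = 97*(6 + (83 - 52)) - 1*33607 = 97*(6 + 31) - 33607 = 97*37 - 33607 = 3589 - 33607 = -30018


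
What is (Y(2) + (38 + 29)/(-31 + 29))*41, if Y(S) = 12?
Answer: -1763/2 ≈ -881.50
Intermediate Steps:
(Y(2) + (38 + 29)/(-31 + 29))*41 = (12 + (38 + 29)/(-31 + 29))*41 = (12 + 67/(-2))*41 = (12 + 67*(-½))*41 = (12 - 67/2)*41 = -43/2*41 = -1763/2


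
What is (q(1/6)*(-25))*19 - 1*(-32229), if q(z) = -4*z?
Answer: 97637/3 ≈ 32546.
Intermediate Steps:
(q(1/6)*(-25))*19 - 1*(-32229) = (-4/6*(-25))*19 - 1*(-32229) = (-4*1/6*(-25))*19 + 32229 = -2/3*(-25)*19 + 32229 = (50/3)*19 + 32229 = 950/3 + 32229 = 97637/3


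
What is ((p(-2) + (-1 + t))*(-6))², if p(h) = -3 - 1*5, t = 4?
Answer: 900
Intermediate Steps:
p(h) = -8 (p(h) = -3 - 5 = -8)
((p(-2) + (-1 + t))*(-6))² = ((-8 + (-1 + 4))*(-6))² = ((-8 + 3)*(-6))² = (-5*(-6))² = 30² = 900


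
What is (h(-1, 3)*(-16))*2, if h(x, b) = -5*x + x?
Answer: -128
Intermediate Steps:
h(x, b) = -4*x
(h(-1, 3)*(-16))*2 = (-4*(-1)*(-16))*2 = (4*(-16))*2 = -64*2 = -128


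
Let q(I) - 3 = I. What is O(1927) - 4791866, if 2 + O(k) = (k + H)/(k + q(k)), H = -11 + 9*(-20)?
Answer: -2640319020/551 ≈ -4.7919e+6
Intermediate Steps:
q(I) = 3 + I
H = -191 (H = -11 - 180 = -191)
O(k) = -2 + (-191 + k)/(3 + 2*k) (O(k) = -2 + (k - 191)/(k + (3 + k)) = -2 + (-191 + k)/(3 + 2*k))
O(1927) - 4791866 = (-197 - 3*1927)/(3 + 2*1927) - 4791866 = (-197 - 5781)/(3 + 3854) - 4791866 = -5978/3857 - 4791866 = (1/3857)*(-5978) - 4791866 = -854/551 - 4791866 = -2640319020/551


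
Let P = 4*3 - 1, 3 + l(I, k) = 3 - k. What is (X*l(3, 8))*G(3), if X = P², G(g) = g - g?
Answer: 0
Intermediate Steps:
l(I, k) = -k (l(I, k) = -3 + (3 - k) = -k)
P = 11 (P = 12 - 1 = 11)
G(g) = 0
X = 121 (X = 11² = 121)
(X*l(3, 8))*G(3) = (121*(-1*8))*0 = (121*(-8))*0 = -968*0 = 0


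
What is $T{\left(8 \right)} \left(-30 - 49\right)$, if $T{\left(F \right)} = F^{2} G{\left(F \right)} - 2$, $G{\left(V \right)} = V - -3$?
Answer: $-55458$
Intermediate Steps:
$G{\left(V \right)} = 3 + V$ ($G{\left(V \right)} = V + 3 = 3 + V$)
$T{\left(F \right)} = -2 + F^{2} \left(3 + F\right)$ ($T{\left(F \right)} = F^{2} \left(3 + F\right) - 2 = -2 + F^{2} \left(3 + F\right)$)
$T{\left(8 \right)} \left(-30 - 49\right) = \left(-2 + 8^{2} \left(3 + 8\right)\right) \left(-30 - 49\right) = \left(-2 + 64 \cdot 11\right) \left(-79\right) = \left(-2 + 704\right) \left(-79\right) = 702 \left(-79\right) = -55458$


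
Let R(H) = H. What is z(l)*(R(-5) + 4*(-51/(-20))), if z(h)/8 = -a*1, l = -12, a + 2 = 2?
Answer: 0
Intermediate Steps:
a = 0 (a = -2 + 2 = 0)
z(h) = 0 (z(h) = 8*(-1*0*1) = 8*(0*1) = 8*0 = 0)
z(l)*(R(-5) + 4*(-51/(-20))) = 0*(-5 + 4*(-51/(-20))) = 0*(-5 + 4*(-51*(-1/20))) = 0*(-5 + 4*(51/20)) = 0*(-5 + 51/5) = 0*(26/5) = 0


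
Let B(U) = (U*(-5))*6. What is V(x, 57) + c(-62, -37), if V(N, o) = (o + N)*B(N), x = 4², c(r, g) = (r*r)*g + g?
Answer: -177305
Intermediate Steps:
c(r, g) = g + g*r² (c(r, g) = r²*g + g = g*r² + g = g + g*r²)
x = 16
B(U) = -30*U (B(U) = -5*U*6 = -30*U)
V(N, o) = -30*N*(N + o) (V(N, o) = (o + N)*(-30*N) = (N + o)*(-30*N) = -30*N*(N + o))
V(x, 57) + c(-62, -37) = -30*16*(16 + 57) - 37*(1 + (-62)²) = -30*16*73 - 37*(1 + 3844) = -35040 - 37*3845 = -35040 - 142265 = -177305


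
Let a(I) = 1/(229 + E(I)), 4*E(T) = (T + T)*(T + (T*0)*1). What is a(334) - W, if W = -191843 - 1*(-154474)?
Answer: 2092925584/56007 ≈ 37369.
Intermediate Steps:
W = -37369 (W = -191843 + 154474 = -37369)
E(T) = T²/2 (E(T) = ((T + T)*(T + (T*0)*1))/4 = ((2*T)*(T + 0*1))/4 = ((2*T)*(T + 0))/4 = ((2*T)*T)/4 = (2*T²)/4 = T²/2)
a(I) = 1/(229 + I²/2)
a(334) - W = 2/(458 + 334²) - 1*(-37369) = 2/(458 + 111556) + 37369 = 2/112014 + 37369 = 2*(1/112014) + 37369 = 1/56007 + 37369 = 2092925584/56007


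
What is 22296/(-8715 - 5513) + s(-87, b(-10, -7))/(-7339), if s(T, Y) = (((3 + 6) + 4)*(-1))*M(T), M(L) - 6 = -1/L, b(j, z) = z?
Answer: -3534775939/2271119601 ≈ -1.5564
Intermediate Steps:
M(L) = 6 - 1/L
s(T, Y) = -78 + 13/T (s(T, Y) = (((3 + 6) + 4)*(-1))*(6 - 1/T) = ((9 + 4)*(-1))*(6 - 1/T) = (13*(-1))*(6 - 1/T) = -13*(6 - 1/T) = -78 + 13/T)
22296/(-8715 - 5513) + s(-87, b(-10, -7))/(-7339) = 22296/(-8715 - 5513) + (-78 + 13/(-87))/(-7339) = 22296/(-14228) + (-78 + 13*(-1/87))*(-1/7339) = 22296*(-1/14228) + (-78 - 13/87)*(-1/7339) = -5574/3557 - 6799/87*(-1/7339) = -5574/3557 + 6799/638493 = -3534775939/2271119601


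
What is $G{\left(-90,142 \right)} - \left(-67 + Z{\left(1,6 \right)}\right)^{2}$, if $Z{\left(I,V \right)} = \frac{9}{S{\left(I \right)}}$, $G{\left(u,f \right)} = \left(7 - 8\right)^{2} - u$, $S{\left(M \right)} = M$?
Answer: $-3273$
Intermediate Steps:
$G{\left(u,f \right)} = 1 - u$ ($G{\left(u,f \right)} = \left(7 - 8\right)^{2} - u = \left(-1\right)^{2} - u = 1 - u$)
$Z{\left(I,V \right)} = \frac{9}{I}$
$G{\left(-90,142 \right)} - \left(-67 + Z{\left(1,6 \right)}\right)^{2} = \left(1 - -90\right) - \left(-67 + \frac{9}{1}\right)^{2} = \left(1 + 90\right) - \left(-67 + 9 \cdot 1\right)^{2} = 91 - \left(-67 + 9\right)^{2} = 91 - \left(-58\right)^{2} = 91 - 3364 = -3273$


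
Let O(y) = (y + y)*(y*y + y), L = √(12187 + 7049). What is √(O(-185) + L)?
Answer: √(-12594800 + 2*√4809) ≈ 3548.9*I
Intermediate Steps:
L = 2*√4809 (L = √19236 = 2*√4809 ≈ 138.69)
O(y) = 2*y*(y + y²) (O(y) = (2*y)*(y² + y) = (2*y)*(y + y²) = 2*y*(y + y²))
√(O(-185) + L) = √(2*(-185)²*(1 - 185) + 2*√4809) = √(2*34225*(-184) + 2*√4809) = √(-12594800 + 2*√4809)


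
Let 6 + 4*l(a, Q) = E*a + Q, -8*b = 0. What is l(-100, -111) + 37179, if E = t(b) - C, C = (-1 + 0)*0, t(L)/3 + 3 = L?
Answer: 149499/4 ≈ 37375.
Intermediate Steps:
b = 0 (b = -⅛*0 = 0)
t(L) = -9 + 3*L
C = 0 (C = -1*0 = 0)
E = -9 (E = (-9 + 3*0) - 1*0 = (-9 + 0) + 0 = -9 + 0 = -9)
l(a, Q) = -3/2 - 9*a/4 + Q/4 (l(a, Q) = -3/2 + (-9*a + Q)/4 = -3/2 + (Q - 9*a)/4 = -3/2 + (-9*a/4 + Q/4) = -3/2 - 9*a/4 + Q/4)
l(-100, -111) + 37179 = (-3/2 - 9/4*(-100) + (¼)*(-111)) + 37179 = (-3/2 + 225 - 111/4) + 37179 = 783/4 + 37179 = 149499/4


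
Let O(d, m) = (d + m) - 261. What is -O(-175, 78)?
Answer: 358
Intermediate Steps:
O(d, m) = -261 + d + m
-O(-175, 78) = -(-261 - 175 + 78) = -1*(-358) = 358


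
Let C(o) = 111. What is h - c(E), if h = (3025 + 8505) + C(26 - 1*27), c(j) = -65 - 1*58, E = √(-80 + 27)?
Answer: 11764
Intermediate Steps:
E = I*√53 (E = √(-53) = I*√53 ≈ 7.2801*I)
c(j) = -123 (c(j) = -65 - 58 = -123)
h = 11641 (h = (3025 + 8505) + 111 = 11530 + 111 = 11641)
h - c(E) = 11641 - 1*(-123) = 11641 + 123 = 11764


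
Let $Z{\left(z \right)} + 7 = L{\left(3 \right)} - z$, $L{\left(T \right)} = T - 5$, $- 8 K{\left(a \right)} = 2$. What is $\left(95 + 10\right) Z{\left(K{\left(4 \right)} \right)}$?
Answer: $- \frac{3675}{4} \approx -918.75$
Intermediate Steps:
$K{\left(a \right)} = - \frac{1}{4}$ ($K{\left(a \right)} = \left(- \frac{1}{8}\right) 2 = - \frac{1}{4}$)
$L{\left(T \right)} = -5 + T$ ($L{\left(T \right)} = T - 5 = -5 + T$)
$Z{\left(z \right)} = -9 - z$ ($Z{\left(z \right)} = -7 - \left(2 + z\right) = -9 - z$)
$\left(95 + 10\right) Z{\left(K{\left(4 \right)} \right)} = \left(95 + 10\right) \left(-9 - - \frac{1}{4}\right) = 105 \left(-9 + \frac{1}{4}\right) = 105 \left(- \frac{35}{4}\right) = - \frac{3675}{4}$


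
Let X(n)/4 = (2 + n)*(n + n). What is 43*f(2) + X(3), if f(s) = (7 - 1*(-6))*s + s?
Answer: 1324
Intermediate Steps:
X(n) = 8*n*(2 + n) (X(n) = 4*((2 + n)*(n + n)) = 4*((2 + n)*(2*n)) = 4*(2*n*(2 + n)) = 8*n*(2 + n))
f(s) = 14*s (f(s) = (7 + 6)*s + s = 13*s + s = 14*s)
43*f(2) + X(3) = 43*(14*2) + 8*3*(2 + 3) = 43*28 + 8*3*5 = 1204 + 120 = 1324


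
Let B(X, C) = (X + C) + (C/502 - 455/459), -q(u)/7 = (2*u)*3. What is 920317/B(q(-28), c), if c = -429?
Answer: 212057602506/171696925 ≈ 1235.1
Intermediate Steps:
q(u) = -42*u (q(u) = -7*2*u*3 = -42*u)
B(X, C) = -455/459 + X + 503*C/502 (B(X, C) = (C + X) + (C*(1/502) - 455*1/459) = (C + X) + (C/502 - 455/459) = (C + X) + (-455/459 + C/502) = -455/459 + X + 503*C/502)
920317/B(q(-28), c) = 920317/(-455/459 - 42*(-28) + (503/502)*(-429)) = 920317/(-455/459 + 1176 - 215787/502) = 920317/(171696925/230418) = 920317*(230418/171696925) = 212057602506/171696925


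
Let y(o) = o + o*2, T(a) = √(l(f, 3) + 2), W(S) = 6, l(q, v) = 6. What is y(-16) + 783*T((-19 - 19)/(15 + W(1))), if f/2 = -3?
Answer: -48 + 1566*√2 ≈ 2166.7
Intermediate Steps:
f = -6 (f = 2*(-3) = -6)
T(a) = 2*√2 (T(a) = √(6 + 2) = √8 = 2*√2)
y(o) = 3*o (y(o) = o + 2*o = 3*o)
y(-16) + 783*T((-19 - 19)/(15 + W(1))) = 3*(-16) + 783*(2*√2) = -48 + 1566*√2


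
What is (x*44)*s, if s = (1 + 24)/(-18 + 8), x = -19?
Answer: 2090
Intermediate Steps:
s = -5/2 (s = 25/(-10) = 25*(-⅒) = -5/2 ≈ -2.5000)
(x*44)*s = -19*44*(-5/2) = -836*(-5/2) = 2090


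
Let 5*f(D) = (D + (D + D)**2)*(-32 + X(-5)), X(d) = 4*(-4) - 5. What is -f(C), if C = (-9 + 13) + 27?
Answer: 41075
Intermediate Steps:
X(d) = -21 (X(d) = -16 - 5 = -21)
C = 31 (C = 4 + 27 = 31)
f(D) = -212*D**2/5 - 53*D/5 (f(D) = ((D + (D + D)**2)*(-32 - 21))/5 = ((D + (2*D)**2)*(-53))/5 = ((D + 4*D**2)*(-53))/5 = (-212*D**2 - 53*D)/5 = -212*D**2/5 - 53*D/5)
-f(C) = -(-53)*31*(1 + 4*31)/5 = -(-53)*31*(1 + 124)/5 = -(-53)*31*125/5 = -1*(-41075) = 41075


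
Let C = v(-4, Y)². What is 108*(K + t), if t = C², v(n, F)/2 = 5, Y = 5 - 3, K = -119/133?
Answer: 20518164/19 ≈ 1.0799e+6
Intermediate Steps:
K = -17/19 (K = -119*1/133 = -17/19 ≈ -0.89474)
Y = 2
v(n, F) = 10 (v(n, F) = 2*5 = 10)
C = 100 (C = 10² = 100)
t = 10000 (t = 100² = 10000)
108*(K + t) = 108*(-17/19 + 10000) = 108*(189983/19) = 20518164/19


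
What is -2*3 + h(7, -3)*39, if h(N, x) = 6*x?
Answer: -708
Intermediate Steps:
-2*3 + h(7, -3)*39 = -2*3 + (6*(-3))*39 = -6 - 18*39 = -6 - 702 = -708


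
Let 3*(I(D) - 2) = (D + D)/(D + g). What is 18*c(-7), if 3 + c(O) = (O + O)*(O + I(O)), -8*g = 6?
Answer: 32682/31 ≈ 1054.3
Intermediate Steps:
g = -¾ (g = -⅛*6 = -¾ ≈ -0.75000)
I(D) = 2 + 2*D/(3*(-¾ + D)) (I(D) = 2 + ((D + D)/(D - ¾))/3 = 2 + ((2*D)/(-¾ + D))/3 = 2 + (2*D/(-¾ + D))/3 = 2 + 2*D/(3*(-¾ + D)))
c(O) = -3 + 2*O*(O + 2*(-9 + 16*O)/(3*(-3 + 4*O))) (c(O) = -3 + (O + O)*(O + 2*(-9 + 16*O)/(3*(-3 + 4*O))) = -3 + (2*O)*(O + 2*(-9 + 16*O)/(3*(-3 + 4*O))) = -3 + 2*O*(O + 2*(-9 + 16*O)/(3*(-3 + 4*O))))
18*c(-7) = 18*((27 - 72*(-7) + 24*(-7)³ + 46*(-7)²)/(3*(-3 + 4*(-7)))) = 18*((27 + 504 + 24*(-343) + 46*49)/(3*(-3 - 28))) = 18*((⅓)*(27 + 504 - 8232 + 2254)/(-31)) = 18*((⅓)*(-1/31)*(-5447)) = 18*(5447/93) = 32682/31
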